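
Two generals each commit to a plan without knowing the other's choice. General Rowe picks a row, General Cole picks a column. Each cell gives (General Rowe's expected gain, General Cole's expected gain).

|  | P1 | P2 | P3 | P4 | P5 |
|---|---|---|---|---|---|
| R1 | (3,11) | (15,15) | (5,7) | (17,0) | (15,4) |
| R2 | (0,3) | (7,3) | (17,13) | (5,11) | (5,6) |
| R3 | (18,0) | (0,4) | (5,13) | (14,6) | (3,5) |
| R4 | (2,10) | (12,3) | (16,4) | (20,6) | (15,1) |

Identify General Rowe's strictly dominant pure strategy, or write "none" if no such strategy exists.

R1 fails to dominate R2 at P3 (5<17).
R2 fails to dominate R1 at P1 (0<3).
R3 fails to dominate R1 at P2 (0<15).
R4 fails to dominate R1 at P1 (2<3).
No single strategy dominates all the others.

none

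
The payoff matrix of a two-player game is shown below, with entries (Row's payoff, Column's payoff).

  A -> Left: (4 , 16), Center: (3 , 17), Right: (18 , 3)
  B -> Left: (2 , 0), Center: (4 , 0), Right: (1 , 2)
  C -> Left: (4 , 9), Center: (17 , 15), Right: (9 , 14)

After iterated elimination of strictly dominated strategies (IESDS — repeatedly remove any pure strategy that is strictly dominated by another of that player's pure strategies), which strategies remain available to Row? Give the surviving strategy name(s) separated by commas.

C

Row's strategy B is strictly dominated by C (Left: 4>2, Center: 17>4, Right: 9>1) and is removed.
For Column, Center strictly dominates Left on the remaining rows (A: 17>16, C: 15>9); eliminate Left.
Column's strategy Right is strictly dominated by Center (A: 17>3, C: 15>14) and is removed.
For Row, C strictly dominates A on the remaining columns (Center: 17>3); eliminate A.
Among the remaining strategies, none is strictly dominated by another pure strategy of the same player, so the elimination stops.
Surviving strategies — Row: {C}; Column: {Center}.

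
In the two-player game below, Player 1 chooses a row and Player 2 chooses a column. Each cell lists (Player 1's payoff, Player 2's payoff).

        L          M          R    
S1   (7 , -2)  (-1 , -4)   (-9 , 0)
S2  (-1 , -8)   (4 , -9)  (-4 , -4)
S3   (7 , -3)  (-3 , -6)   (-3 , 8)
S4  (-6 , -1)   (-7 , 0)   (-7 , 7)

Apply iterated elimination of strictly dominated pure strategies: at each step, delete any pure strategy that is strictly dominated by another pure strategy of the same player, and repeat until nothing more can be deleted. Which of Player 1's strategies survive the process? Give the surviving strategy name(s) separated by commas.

S3

Player 1's strategy S4 is strictly dominated by S2 (L: -1>-6, M: 4>-7, R: -4>-7) and is removed.
Column L is eliminated: R beats it against every remaining row (S1: 0>-2, S2: -4>-8, S3: 8>-3).
Row S1 is eliminated: S2 beats it against every remaining column (M: 4>-1, R: -4>-9).
Column M is eliminated: R beats it against every remaining row (S2: -4>-9, S3: 8>-6).
For Player 1, S3 strictly dominates S2 on the remaining columns (R: -3>-4); eliminate S2.
Among the remaining strategies, none is strictly dominated by another pure strategy of the same player, so the elimination stops.
Surviving strategies — Player 1: {S3}; Player 2: {R}.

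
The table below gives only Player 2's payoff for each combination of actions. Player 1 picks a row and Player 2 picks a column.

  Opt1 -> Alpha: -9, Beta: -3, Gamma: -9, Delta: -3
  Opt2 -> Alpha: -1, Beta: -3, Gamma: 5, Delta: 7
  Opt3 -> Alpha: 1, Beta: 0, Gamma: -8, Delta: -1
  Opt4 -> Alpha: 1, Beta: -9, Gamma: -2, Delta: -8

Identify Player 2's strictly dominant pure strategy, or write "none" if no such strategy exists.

Alpha fails to dominate Beta at Opt1 (-9<-3).
Beta fails to dominate Alpha at Opt2 (-3<-1).
Gamma fails to dominate Alpha at Opt1 (-9=-9).
Delta fails to dominate Alpha at Opt3 (-1<1).
No single strategy dominates all the others.

none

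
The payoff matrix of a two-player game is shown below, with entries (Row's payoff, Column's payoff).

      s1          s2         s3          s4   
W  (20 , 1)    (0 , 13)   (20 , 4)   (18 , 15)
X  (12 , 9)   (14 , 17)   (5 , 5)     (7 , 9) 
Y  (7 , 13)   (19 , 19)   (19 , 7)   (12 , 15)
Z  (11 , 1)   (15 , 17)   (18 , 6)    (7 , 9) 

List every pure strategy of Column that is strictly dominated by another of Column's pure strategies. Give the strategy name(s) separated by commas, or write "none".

s1: dominated, since s2 does at least as well everywhere (W: 13>1, X: 17>9, Y: 19>13, Z: 17>1).
s2 is not dominated — it holds its own against s1 at W (13>1); s3 at W (13>4); s4 at X (17>9).
s2 strictly dominates s3 — W: 13>4, X: 17>5, Y: 19>7, Z: 17>6.
s4: no other strategy beats it everywhere (s1 at W (15>1); s2 at W (15>13); s3 at W (15>4)).

s1, s3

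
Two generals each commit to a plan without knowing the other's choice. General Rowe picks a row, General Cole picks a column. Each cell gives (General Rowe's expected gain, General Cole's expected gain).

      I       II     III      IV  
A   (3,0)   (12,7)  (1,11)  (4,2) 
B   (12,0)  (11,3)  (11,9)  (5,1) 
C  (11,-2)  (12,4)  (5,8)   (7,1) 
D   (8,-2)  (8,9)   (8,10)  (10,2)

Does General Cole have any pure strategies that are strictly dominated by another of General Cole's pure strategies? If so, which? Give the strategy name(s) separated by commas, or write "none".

I, II, IV

I is strictly dominated by II (A: 7>0, B: 3>0, C: 4>-2, D: 9>-2).
II: dominated, since III does at least as well everywhere (A: 11>7, B: 9>3, C: 8>4, D: 10>9).
III is not dominated — it holds its own against I at A (11>0); II at A (11>7); IV at A (11>2).
IV: dominated, since II does at least as well everywhere (A: 7>2, B: 3>1, C: 4>1, D: 9>2).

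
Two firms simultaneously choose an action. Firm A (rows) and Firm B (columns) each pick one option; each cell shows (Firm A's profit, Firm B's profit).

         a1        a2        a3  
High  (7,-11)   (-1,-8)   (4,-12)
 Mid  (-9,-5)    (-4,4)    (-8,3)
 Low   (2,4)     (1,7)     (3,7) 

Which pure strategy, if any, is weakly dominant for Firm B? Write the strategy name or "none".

a2 vs a1: High: -8>-11, Mid: 4>-5, Low: 7>4.
a2 vs a3: High: -8>-12, Mid: 4>3, Low: 7=7.
a2 is at least as good as every other strategy against every opponent action, so it is weakly dominant.

a2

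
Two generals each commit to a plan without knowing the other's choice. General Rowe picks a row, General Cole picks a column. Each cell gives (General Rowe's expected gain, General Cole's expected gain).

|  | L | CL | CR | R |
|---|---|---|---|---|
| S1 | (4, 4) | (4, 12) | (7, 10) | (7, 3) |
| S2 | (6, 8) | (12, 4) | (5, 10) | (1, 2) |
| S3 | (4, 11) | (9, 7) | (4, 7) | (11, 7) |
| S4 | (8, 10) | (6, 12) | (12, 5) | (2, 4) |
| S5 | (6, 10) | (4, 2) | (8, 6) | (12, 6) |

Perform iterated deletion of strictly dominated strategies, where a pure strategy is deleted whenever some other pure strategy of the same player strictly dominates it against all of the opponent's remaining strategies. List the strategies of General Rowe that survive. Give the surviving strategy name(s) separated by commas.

For General Cole, L strictly dominates R on the remaining rows (S1: 4>3, S2: 8>2, S3: 11>7, S4: 10>4, S5: 10>6); eliminate R.
Row S1 is eliminated: S4 beats it against every remaining column (L: 8>4, CL: 6>4, CR: 12>7).
For General Rowe, S2 strictly dominates S3 on the remaining columns (L: 6>4, CL: 12>9, CR: 5>4); eliminate S3.
General Rowe's strategy S5 is strictly dominated by S4 (L: 8>6, CL: 6>4, CR: 12>8) and is removed.
Among the remaining strategies, none is strictly dominated by another pure strategy of the same player, so the elimination stops.
Surviving strategies — General Rowe: {S2, S4}; General Cole: {L, CL, CR}.

S2, S4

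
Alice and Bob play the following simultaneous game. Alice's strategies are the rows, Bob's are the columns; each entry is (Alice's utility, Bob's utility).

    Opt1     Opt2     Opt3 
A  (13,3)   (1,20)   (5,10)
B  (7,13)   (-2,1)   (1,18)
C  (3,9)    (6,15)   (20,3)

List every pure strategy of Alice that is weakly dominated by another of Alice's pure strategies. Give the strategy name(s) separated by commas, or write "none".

Nothing dominates A: B at Opt1 (13>7); C at Opt1 (13>3).
B is weakly dominated by A (Opt1: 13>7, Opt2: 1>-2, Opt3: 5>1).
C is not dominated — it holds its own against A at Opt2 (6>1); B at Opt2 (6>-2).

B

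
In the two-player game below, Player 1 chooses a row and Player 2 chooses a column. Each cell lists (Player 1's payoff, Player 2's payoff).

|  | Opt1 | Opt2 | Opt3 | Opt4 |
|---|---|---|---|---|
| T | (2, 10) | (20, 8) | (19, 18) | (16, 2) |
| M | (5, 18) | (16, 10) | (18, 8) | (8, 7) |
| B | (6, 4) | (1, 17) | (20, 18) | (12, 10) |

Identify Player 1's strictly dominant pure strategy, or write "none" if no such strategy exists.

none

T fails to dominate M at Opt1 (2<5).
M fails to dominate T at Opt2 (16<20).
B fails to dominate T at Opt2 (1<20).
No single strategy dominates all the others.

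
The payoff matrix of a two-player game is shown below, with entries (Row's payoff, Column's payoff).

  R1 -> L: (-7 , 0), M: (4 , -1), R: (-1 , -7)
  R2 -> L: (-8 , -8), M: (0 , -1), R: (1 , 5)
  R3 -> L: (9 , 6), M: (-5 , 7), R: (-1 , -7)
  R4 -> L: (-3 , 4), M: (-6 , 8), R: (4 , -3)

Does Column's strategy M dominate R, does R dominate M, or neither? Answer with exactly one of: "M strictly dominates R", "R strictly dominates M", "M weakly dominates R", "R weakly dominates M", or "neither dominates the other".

neither dominates the other

M's payoffs vs R's, by Row's action — R1: -1>-7, R2: -1<5, R3: 7>-7, R4: 8>-3.
M does better at R1, R3, R4 but worse at R2; neither strategy dominates the other.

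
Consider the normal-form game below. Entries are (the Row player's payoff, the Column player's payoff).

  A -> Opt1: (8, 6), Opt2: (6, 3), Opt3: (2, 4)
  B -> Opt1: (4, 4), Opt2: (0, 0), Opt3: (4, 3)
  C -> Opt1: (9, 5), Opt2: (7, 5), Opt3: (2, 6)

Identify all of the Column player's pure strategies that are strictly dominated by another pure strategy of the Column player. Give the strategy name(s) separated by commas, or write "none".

Opt2

Opt1: no other strategy beats it everywhere (Opt2 at A (6>3); Opt3 at A (6>4)).
Opt2: dominated, since Opt3 does at least as well everywhere (A: 4>3, B: 3>0, C: 6>5).
Opt3 is not dominated — it holds its own against Opt1 at C (6>5); Opt2 at A (4>3).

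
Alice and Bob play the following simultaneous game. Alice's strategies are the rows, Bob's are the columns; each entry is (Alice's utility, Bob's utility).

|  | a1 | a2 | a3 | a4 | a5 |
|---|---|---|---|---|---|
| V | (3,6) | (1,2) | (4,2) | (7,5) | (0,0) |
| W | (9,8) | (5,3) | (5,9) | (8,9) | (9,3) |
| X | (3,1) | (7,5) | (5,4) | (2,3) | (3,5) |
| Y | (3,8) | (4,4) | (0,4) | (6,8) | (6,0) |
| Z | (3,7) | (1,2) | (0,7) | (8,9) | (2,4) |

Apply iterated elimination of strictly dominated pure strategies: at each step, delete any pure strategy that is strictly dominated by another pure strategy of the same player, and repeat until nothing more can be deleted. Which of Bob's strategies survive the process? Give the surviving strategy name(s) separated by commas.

For Alice, W strictly dominates V on the remaining columns (a1: 9>3, a2: 5>1, a3: 5>4, a4: 8>7, a5: 9>0); eliminate V.
Alice's strategy Y is strictly dominated by W (a1: 9>3, a2: 5>4, a3: 5>0, a4: 8>6, a5: 9>6) and is removed.
Column a1 is eliminated: a4 beats it against every remaining row (W: 9>8, X: 3>1, Z: 9>7).
Among the remaining strategies, none is strictly dominated by another pure strategy of the same player, so the elimination stops.
Surviving strategies — Alice: {W, X, Z}; Bob: {a2, a3, a4, a5}.

a2, a3, a4, a5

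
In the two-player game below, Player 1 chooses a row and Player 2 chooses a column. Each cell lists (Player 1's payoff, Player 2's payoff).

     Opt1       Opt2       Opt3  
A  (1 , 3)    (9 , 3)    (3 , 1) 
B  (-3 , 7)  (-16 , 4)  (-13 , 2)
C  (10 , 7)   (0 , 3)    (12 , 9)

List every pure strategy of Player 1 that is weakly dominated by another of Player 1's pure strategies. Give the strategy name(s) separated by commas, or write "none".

B

A: no other strategy beats it everywhere (B at Opt1 (1>-3); C at Opt2 (9>0)).
B is weakly dominated by A (Opt1: 1>-3, Opt2: 9>-16, Opt3: 3>-13).
Nothing dominates C: A at Opt1 (10>1); B at Opt1 (10>-3).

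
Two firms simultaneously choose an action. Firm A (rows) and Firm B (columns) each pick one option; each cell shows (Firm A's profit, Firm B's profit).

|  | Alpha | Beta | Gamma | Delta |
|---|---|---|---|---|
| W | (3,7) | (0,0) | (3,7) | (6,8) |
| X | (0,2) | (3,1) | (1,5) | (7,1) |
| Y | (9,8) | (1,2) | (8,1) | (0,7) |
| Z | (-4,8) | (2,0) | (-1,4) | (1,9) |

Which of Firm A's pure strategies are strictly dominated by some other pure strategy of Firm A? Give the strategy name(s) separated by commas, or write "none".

W: no other strategy beats it everywhere (X at Alpha (3>0); Y at Delta (6>0); Z at Alpha (3>-4)).
X: no other strategy beats it everywhere (W at Beta (3>0); Y at Beta (3>1); Z at Alpha (0>-4)).
Y: no other strategy beats it everywhere (W at Alpha (9>3); X at Alpha (9>0); Z at Alpha (9>-4)).
Z: dominated, since X does at least as well everywhere (Alpha: 0>-4, Beta: 3>2, Gamma: 1>-1, Delta: 7>1).

Z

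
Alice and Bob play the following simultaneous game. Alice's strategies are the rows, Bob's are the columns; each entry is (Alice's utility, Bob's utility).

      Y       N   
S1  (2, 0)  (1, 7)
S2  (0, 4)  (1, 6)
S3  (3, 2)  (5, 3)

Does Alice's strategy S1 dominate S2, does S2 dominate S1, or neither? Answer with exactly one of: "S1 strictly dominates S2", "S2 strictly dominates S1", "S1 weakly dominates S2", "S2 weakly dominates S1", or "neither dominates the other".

S1's payoffs vs S2's, by Bob's action — Y: 2>0, N: 1=1.
S1 is at least as good everywhere and strictly better somewhere (tied only at N), so S1 weakly but not strictly dominates S2.

S1 weakly dominates S2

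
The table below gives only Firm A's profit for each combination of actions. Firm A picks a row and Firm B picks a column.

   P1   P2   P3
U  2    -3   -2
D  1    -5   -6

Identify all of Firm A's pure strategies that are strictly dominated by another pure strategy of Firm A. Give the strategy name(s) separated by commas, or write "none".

D

U is not dominated — it holds its own against D at P1 (2>1).
D is strictly dominated by U (P1: 2>1, P2: -3>-5, P3: -2>-6).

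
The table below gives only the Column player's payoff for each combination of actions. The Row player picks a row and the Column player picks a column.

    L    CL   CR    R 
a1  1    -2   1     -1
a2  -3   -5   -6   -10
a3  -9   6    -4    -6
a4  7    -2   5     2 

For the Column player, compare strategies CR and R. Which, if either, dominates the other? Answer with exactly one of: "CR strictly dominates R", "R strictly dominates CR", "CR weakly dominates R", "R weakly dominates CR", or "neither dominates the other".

CR's payoffs vs R's, by the Row player's action — a1: 1>-1, a2: -6>-10, a3: -4>-6, a4: 5>2.
Every comparison favours CR, so CR strictly dominates R.

CR strictly dominates R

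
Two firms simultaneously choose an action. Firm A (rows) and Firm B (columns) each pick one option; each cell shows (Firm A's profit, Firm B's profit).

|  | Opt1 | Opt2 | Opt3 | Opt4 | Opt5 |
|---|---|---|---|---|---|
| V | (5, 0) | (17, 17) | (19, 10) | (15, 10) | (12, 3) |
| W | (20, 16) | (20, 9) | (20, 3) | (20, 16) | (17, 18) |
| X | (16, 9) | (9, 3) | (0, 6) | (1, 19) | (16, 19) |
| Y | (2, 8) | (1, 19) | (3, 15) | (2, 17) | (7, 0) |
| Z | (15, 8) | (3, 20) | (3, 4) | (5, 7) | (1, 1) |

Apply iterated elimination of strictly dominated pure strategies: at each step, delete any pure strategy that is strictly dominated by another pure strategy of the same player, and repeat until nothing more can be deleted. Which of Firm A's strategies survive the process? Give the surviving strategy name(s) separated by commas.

Firm A's strategy V is strictly dominated by W (Opt1: 20>5, Opt2: 20>17, Opt3: 20>19, Opt4: 20>15, Opt5: 17>12) and is removed.
Row X is eliminated: W beats it against every remaining column (Opt1: 20>16, Opt2: 20>9, Opt3: 20>0, Opt4: 20>1, Opt5: 17>16).
Row Y is eliminated: W beats it against every remaining column (Opt1: 20>2, Opt2: 20>1, Opt3: 20>3, Opt4: 20>2, Opt5: 17>7).
Firm A's strategy Z is strictly dominated by W (Opt1: 20>15, Opt2: 20>3, Opt3: 20>3, Opt4: 20>5, Opt5: 17>1) and is removed.
Firm B's strategy Opt1 is strictly dominated by Opt5 (W: 18>16) and is removed.
Firm B's strategy Opt2 is strictly dominated by Opt4 (W: 16>9) and is removed.
Column Opt3 is eliminated: Opt4 beats it against every remaining row (W: 16>3).
For Firm B, Opt5 strictly dominates Opt4 on the remaining rows (W: 18>16); eliminate Opt4.
Among the remaining strategies, none is strictly dominated by another pure strategy of the same player, so the elimination stops.
Surviving strategies — Firm A: {W}; Firm B: {Opt5}.

W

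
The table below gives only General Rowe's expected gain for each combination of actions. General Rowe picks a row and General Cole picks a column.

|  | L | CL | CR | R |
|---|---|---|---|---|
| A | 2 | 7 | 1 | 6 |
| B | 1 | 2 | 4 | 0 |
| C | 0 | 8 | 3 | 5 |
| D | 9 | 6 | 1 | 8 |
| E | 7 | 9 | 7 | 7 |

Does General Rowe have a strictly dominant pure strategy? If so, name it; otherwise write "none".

none

A fails to dominate B at CR (1<4).
B fails to dominate A at L (1<2).
C fails to dominate A at L (0<2).
D fails to dominate A at CL (6<7).
E fails to dominate D at L (7<9).
No single strategy dominates all the others.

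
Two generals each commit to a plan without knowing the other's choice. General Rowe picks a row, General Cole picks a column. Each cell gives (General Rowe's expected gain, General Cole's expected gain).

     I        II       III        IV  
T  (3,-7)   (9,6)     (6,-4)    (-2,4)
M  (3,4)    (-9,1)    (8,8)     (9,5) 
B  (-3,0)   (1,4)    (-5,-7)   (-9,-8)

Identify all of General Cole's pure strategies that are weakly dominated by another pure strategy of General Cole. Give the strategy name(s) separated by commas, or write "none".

none

I is not dominated — it holds its own against II at M (4>1); III at B (0>-7); IV at B (0>-8).
II: no other strategy beats it everywhere (I at T (6>-7); III at T (6>-4); IV at T (6>4)).
Nothing dominates III: I at T (-4>-7); II at M (8>1); IV at M (8>5).
IV is not dominated — it holds its own against I at T (4>-7); II at M (5>1); III at T (4>-4).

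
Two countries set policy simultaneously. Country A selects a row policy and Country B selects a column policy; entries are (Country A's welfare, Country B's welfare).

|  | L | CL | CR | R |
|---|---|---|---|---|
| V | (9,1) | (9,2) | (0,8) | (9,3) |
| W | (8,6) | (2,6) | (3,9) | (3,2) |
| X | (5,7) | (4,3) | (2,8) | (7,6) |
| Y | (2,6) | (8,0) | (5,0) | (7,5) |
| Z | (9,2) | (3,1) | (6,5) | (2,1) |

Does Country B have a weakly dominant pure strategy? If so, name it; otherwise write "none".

L fails to dominate CL at V (1<2).
CL fails to dominate L at X (3<7).
CR fails to dominate L at Y (0<6).
R fails to dominate L at W (2<6).
No single strategy dominates all the others.

none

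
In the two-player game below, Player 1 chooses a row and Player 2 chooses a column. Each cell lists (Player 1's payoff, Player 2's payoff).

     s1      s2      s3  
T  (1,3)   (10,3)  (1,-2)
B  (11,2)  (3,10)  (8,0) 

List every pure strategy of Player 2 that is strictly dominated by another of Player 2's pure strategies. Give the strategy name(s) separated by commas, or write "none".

s3

s1: no other strategy beats it everywhere (s2 at T (3=3); s3 at T (3>-2)).
s2: no other strategy beats it everywhere (s1 at T (3=3); s3 at T (3>-2)).
s3 is strictly dominated by s1 (T: 3>-2, B: 2>0).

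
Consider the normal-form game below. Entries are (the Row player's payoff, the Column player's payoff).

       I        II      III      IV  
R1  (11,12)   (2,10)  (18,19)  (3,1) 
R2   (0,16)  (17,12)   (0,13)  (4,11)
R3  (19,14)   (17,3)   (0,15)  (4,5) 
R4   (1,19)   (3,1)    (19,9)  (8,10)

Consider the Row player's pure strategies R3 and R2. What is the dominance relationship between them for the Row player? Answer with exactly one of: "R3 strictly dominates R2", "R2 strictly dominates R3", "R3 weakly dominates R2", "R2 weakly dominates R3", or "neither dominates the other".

R3's payoffs vs R2's, by the Column player's action — I: 19>0, II: 17=17, III: 0=0, IV: 4=4.
R3 is at least as good everywhere and strictly better somewhere (tied only at II, III, IV), so R3 weakly but not strictly dominates R2.

R3 weakly dominates R2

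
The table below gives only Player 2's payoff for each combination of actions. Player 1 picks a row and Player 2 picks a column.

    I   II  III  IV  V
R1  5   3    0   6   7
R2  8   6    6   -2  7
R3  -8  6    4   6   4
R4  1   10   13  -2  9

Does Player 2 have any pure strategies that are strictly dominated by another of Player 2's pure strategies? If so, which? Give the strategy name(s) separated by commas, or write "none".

none

I: no other strategy beats it everywhere (II at R1 (5>3); III at R1 (5>0); IV at R2 (8>-2); V at R2 (8>7)).
II: no other strategy beats it everywhere (I at R3 (6>-8); III at R1 (3>0); IV at R2 (6>-2); V at R3 (6>4)).
Nothing dominates III: I at R3 (4>-8); II at R2 (6=6); IV at R2 (6>-2); V at R3 (4=4).
IV: no other strategy beats it everywhere (I at R1 (6>5); II at R1 (6>3); III at R1 (6>0); V at R3 (6>4)).
V: no other strategy beats it everywhere (I at R1 (7>5); II at R1 (7>3); III at R1 (7>0); IV at R1 (7>6)).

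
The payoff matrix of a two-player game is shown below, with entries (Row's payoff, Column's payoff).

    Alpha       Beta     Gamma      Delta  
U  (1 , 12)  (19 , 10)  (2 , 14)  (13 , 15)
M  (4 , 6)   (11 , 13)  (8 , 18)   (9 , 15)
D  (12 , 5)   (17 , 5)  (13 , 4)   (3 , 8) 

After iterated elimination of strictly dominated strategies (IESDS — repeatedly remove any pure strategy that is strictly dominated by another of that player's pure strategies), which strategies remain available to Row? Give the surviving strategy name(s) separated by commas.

U, M, D

For Column, Delta strictly dominates Alpha on the remaining rows (U: 15>12, M: 15>6, D: 8>5); eliminate Alpha.
For Column, Delta strictly dominates Beta on the remaining rows (U: 15>10, M: 15>13, D: 8>5); eliminate Beta.
Among the remaining strategies, none is strictly dominated by another pure strategy of the same player, so the elimination stops.
Surviving strategies — Row: {U, M, D}; Column: {Gamma, Delta}.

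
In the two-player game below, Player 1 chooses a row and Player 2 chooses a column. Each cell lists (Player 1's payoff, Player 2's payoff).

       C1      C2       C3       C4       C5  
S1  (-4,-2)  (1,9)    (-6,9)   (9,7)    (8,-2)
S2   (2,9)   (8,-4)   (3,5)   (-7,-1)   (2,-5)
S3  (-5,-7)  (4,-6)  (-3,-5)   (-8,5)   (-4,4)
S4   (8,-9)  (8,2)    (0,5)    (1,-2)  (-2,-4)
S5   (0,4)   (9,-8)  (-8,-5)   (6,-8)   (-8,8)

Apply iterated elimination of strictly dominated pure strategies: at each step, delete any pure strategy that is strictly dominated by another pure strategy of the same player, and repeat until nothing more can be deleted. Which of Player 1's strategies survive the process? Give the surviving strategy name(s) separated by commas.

Player 1's strategy S3 is strictly dominated by S2 (C1: 2>-5, C2: 8>4, C3: 3>-3, C4: -7>-8, C5: 2>-4) and is removed.
Column C4 is eliminated: C3 beats it against every remaining row (S1: 9>7, S2: 5>-1, S4: 5>-2, S5: -5>-8).
Among the remaining strategies, none is strictly dominated by another pure strategy of the same player, so the elimination stops.
Surviving strategies — Player 1: {S1, S2, S4, S5}; Player 2: {C1, C2, C3, C5}.

S1, S2, S4, S5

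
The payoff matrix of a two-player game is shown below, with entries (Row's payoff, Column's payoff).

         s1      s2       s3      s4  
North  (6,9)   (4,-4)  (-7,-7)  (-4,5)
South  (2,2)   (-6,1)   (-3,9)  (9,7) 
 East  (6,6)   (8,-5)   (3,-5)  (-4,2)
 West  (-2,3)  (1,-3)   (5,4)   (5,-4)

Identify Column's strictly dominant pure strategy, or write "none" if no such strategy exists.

none

s1 fails to dominate s3 at South (2<9).
s2 fails to dominate s1 at North (-4<9).
s3 fails to dominate s1 at North (-7<9).
s4 fails to dominate s1 at North (5<9).
No single strategy dominates all the others.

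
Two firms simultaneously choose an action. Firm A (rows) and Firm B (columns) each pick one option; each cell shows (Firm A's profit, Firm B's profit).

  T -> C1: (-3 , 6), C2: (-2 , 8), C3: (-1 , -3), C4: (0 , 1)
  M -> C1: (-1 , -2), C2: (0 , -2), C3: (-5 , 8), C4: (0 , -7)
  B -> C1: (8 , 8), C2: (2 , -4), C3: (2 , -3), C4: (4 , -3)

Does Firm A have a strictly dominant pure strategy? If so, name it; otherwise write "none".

B vs T: C1: 8>-3, C2: 2>-2, C3: 2>-1, C4: 4>0.
B vs M: C1: 8>-1, C2: 2>0, C3: 2>-5, C4: 4>0.
B strictly beats every other strategy against every opponent action, so it is strictly dominant.

B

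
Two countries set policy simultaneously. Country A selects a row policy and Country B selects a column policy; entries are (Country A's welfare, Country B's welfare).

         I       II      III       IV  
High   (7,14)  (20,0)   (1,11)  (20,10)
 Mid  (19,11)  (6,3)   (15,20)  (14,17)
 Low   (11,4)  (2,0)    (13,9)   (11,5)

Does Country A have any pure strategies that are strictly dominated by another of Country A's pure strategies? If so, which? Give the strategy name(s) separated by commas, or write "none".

Nothing dominates High: Mid at II (20>6); Low at II (20>2).
Mid is not dominated — it holds its own against High at I (19>7); Low at I (19>11).
Low: dominated, since Mid does at least as well everywhere (I: 19>11, II: 6>2, III: 15>13, IV: 14>11).

Low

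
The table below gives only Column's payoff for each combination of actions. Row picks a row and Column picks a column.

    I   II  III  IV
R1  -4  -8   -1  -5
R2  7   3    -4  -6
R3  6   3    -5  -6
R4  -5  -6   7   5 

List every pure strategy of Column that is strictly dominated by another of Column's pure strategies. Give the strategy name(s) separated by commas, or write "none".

I: no other strategy beats it everywhere (II at R1 (-4>-8); III at R2 (7>-4); IV at R1 (-4>-5)).
I strictly dominates II — R1: -4>-8, R2: 7>3, R3: 6>3, R4: -5>-6.
Nothing dominates III: I at R1 (-1>-4); II at R1 (-1>-8); IV at R1 (-1>-5).
III strictly dominates IV — R1: -1>-5, R2: -4>-6, R3: -5>-6, R4: 7>5.

II, IV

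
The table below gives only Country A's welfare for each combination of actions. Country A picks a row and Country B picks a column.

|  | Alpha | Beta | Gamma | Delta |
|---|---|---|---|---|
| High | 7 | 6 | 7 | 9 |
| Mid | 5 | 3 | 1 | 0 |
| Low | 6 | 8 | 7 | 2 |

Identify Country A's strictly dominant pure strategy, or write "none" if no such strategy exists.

High fails to dominate Low at Beta (6<8).
Mid fails to dominate High at Alpha (5<7).
Low fails to dominate High at Alpha (6<7).
No single strategy dominates all the others.

none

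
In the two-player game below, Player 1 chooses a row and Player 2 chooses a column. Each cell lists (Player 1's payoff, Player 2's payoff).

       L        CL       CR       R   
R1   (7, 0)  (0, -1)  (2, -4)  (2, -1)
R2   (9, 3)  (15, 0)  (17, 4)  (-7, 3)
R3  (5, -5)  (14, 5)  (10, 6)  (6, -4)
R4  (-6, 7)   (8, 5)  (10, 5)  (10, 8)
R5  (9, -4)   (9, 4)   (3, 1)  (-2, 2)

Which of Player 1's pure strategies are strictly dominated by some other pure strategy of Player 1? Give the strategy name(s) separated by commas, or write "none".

R1: no other strategy beats it everywhere (R2 at R (2>-7); R3 at L (7>5); R4 at L (7>-6); R5 at R (2>-2)).
R2 is not dominated — it holds its own against R1 at L (9>7); R3 at L (9>5); R4 at L (9>-6); R5 at L (9=9).
R3 is not dominated — it holds its own against R1 at CL (14>0); R2 at R (6>-7); R4 at L (5>-6); R5 at CL (14>9).
R4 is not dominated — it holds its own against R1 at CL (8>0); R2 at R (10>-7); R3 at CR (10=10); R5 at CR (10>3).
R5 is not dominated — it holds its own against R1 at L (9>7); R2 at L (9=9); R3 at L (9>5); R4 at L (9>-6).

none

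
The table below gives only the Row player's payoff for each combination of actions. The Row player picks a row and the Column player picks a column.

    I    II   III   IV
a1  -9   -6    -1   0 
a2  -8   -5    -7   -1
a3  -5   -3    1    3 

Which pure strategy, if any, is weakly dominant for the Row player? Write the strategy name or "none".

a3 vs a1: I: -5>-9, II: -3>-6, III: 1>-1, IV: 3>0.
a3 vs a2: I: -5>-8, II: -3>-5, III: 1>-7, IV: 3>-1.
a3 is at least as good as every other strategy against every opponent action, so it is weakly dominant.

a3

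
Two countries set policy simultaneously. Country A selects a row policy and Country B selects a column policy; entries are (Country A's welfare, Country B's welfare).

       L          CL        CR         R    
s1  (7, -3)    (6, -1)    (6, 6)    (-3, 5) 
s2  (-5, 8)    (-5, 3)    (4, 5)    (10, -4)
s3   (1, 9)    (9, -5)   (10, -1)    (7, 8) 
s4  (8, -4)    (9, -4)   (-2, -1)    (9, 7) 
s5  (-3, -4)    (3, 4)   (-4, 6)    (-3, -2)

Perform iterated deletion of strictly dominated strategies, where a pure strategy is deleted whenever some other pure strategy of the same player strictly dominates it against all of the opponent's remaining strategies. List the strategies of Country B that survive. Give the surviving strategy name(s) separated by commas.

For Country A, s3 strictly dominates s5 on the remaining columns (L: 1>-3, CL: 9>3, CR: 10>-4, R: 7>-3); eliminate s5.
For Country B, CR strictly dominates CL on the remaining rows (s1: 6>-1, s2: 5>3, s3: -1>-5, s4: -1>-4); eliminate CL.
Among the remaining strategies, none is strictly dominated by another pure strategy of the same player, so the elimination stops.
Surviving strategies — Country A: {s1, s2, s3, s4}; Country B: {L, CR, R}.

L, CR, R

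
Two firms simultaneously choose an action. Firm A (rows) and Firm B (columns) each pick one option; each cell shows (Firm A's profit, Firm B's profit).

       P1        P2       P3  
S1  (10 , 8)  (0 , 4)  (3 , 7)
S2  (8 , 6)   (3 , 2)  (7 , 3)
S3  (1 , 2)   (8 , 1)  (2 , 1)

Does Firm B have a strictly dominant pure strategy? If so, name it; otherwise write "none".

P1

P1 vs P2: S1: 8>4, S2: 6>2, S3: 2>1.
P1 vs P3: S1: 8>7, S2: 6>3, S3: 2>1.
P1 strictly beats every other strategy against every opponent action, so it is strictly dominant.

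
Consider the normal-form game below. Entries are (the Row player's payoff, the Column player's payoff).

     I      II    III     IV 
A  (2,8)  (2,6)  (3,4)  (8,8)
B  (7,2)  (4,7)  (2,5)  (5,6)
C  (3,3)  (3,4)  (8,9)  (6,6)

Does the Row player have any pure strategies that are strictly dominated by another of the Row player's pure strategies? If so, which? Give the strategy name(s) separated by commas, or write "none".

none

Nothing dominates A: B at III (3>2); C at IV (8>6).
Nothing dominates B: A at I (7>2); C at I (7>3).
Nothing dominates C: A at I (3>2); B at III (8>2).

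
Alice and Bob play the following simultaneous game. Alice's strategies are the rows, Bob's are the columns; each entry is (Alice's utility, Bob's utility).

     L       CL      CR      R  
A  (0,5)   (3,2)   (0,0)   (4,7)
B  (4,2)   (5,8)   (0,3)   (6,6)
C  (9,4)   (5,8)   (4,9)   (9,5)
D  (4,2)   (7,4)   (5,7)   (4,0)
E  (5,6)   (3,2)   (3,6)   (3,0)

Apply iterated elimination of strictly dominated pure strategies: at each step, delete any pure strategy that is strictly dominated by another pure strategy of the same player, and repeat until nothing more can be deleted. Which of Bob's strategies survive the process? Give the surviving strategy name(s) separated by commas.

Row A is eliminated: C beats it against every remaining column (L: 9>0, CL: 5>3, CR: 4>0, R: 9>4).
Alice's strategy E is strictly dominated by C (L: 9>5, CL: 5>3, CR: 4>3, R: 9>3) and is removed.
Column L is eliminated: CL beats it against every remaining row (B: 8>2, C: 8>4, D: 4>2).
Bob's strategy R is strictly dominated by CL (B: 8>6, C: 8>5, D: 4>0) and is removed.
Row B is eliminated: D beats it against every remaining column (CL: 7>5, CR: 5>0).
Row C is eliminated: D beats it against every remaining column (CL: 7>5, CR: 5>4).
Bob's strategy CL is strictly dominated by CR (D: 7>4) and is removed.
Among the remaining strategies, none is strictly dominated by another pure strategy of the same player, so the elimination stops.
Surviving strategies — Alice: {D}; Bob: {CR}.

CR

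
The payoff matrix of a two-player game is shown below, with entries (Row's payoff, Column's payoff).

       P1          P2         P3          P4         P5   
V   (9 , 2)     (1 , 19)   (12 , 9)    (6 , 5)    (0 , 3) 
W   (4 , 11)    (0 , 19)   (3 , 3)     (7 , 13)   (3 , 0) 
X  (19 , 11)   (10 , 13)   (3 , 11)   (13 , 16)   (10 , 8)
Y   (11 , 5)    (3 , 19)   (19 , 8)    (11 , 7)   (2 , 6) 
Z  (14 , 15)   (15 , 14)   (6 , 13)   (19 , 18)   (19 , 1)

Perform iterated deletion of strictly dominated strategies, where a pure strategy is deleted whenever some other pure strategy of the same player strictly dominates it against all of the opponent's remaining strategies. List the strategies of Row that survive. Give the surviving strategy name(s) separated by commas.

Row V is eliminated: Y beats it against every remaining column (P1: 11>9, P2: 3>1, P3: 19>12, P4: 11>6, P5: 2>0).
Row W is eliminated: Z beats it against every remaining column (P1: 14>4, P2: 15>0, P3: 6>3, P4: 19>7, P5: 19>3).
For Column, P4 strictly dominates P1 on the remaining rows (X: 16>11, Y: 7>5, Z: 18>15); eliminate P1.
Row's strategy X is strictly dominated by Z (P2: 15>10, P3: 6>3, P4: 19>13, P5: 19>10) and is removed.
Column P3 is eliminated: P2 beats it against every remaining row (Y: 19>8, Z: 14>13).
Row's strategy Y is strictly dominated by Z (P2: 15>3, P4: 19>11, P5: 19>2) and is removed.
Column's strategy P2 is strictly dominated by P4 (Z: 18>14) and is removed.
For Column, P4 strictly dominates P5 on the remaining rows (Z: 18>1); eliminate P5.
Among the remaining strategies, none is strictly dominated by another pure strategy of the same player, so the elimination stops.
Surviving strategies — Row: {Z}; Column: {P4}.

Z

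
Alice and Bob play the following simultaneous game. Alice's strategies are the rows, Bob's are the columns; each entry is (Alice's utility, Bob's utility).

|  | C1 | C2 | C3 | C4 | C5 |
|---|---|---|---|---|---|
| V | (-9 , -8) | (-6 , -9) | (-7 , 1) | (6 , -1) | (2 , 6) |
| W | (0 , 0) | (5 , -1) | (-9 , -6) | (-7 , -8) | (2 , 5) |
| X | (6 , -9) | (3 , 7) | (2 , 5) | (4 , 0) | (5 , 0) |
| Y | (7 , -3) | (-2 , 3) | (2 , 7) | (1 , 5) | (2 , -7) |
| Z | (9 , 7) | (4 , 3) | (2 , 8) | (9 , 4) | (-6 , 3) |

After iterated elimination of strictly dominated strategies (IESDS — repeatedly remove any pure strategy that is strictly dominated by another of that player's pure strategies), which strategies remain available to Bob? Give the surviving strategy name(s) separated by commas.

C1, C2, C3, C5

Bob's strategy C4 is strictly dominated by C3 (V: 1>-1, W: -6>-8, X: 5>0, Y: 7>5, Z: 8>4) and is removed.
Row V is eliminated: X beats it against every remaining column (C1: 6>-9, C2: 3>-6, C3: 2>-7, C5: 5>2).
Among the remaining strategies, none is strictly dominated by another pure strategy of the same player, so the elimination stops.
Surviving strategies — Alice: {W, X, Y, Z}; Bob: {C1, C2, C3, C5}.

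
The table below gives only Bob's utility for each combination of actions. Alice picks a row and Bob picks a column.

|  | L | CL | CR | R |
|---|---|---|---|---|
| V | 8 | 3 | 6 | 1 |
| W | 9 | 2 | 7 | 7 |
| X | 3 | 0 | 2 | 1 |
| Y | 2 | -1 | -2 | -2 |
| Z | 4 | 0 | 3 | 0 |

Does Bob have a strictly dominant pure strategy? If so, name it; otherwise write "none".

L

L vs CL: V: 8>3, W: 9>2, X: 3>0, Y: 2>-1, Z: 4>0.
L vs CR: V: 8>6, W: 9>7, X: 3>2, Y: 2>-2, Z: 4>3.
L vs R: V: 8>1, W: 9>7, X: 3>1, Y: 2>-2, Z: 4>0.
L strictly beats every other strategy against every opponent action, so it is strictly dominant.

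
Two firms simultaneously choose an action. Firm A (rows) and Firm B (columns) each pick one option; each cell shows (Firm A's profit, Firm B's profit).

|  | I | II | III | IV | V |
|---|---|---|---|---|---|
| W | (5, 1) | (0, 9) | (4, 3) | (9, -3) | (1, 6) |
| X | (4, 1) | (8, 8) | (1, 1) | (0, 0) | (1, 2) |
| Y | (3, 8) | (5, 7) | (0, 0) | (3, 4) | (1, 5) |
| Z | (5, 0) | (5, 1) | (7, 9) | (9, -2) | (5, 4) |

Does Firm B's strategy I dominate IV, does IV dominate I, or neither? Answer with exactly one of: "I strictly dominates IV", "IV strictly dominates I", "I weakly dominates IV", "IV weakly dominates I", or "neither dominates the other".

I strictly dominates IV

I's payoffs vs IV's, by Firm A's action — W: 1>-3, X: 1>0, Y: 8>4, Z: 0>-2.
I gives a strictly higher payoff against each opponent action, so I strictly dominates IV.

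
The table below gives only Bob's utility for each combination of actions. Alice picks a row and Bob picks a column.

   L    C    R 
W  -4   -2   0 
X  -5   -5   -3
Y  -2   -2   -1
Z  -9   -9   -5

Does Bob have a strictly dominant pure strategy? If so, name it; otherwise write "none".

R vs L: W: 0>-4, X: -3>-5, Y: -1>-2, Z: -5>-9.
R vs C: W: 0>-2, X: -3>-5, Y: -1>-2, Z: -5>-9.
R strictly beats every other strategy against every opponent action, so it is strictly dominant.

R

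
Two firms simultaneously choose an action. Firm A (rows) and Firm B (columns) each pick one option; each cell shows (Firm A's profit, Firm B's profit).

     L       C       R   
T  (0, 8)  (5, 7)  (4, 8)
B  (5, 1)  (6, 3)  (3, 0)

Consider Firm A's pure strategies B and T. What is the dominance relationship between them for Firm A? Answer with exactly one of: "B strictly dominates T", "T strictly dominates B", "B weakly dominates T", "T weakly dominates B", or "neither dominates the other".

B's payoffs vs T's, by Firm B's action — L: 5>0, C: 6>5, R: 3<4.
B does better at L, C but worse at R; neither strategy dominates the other.

neither dominates the other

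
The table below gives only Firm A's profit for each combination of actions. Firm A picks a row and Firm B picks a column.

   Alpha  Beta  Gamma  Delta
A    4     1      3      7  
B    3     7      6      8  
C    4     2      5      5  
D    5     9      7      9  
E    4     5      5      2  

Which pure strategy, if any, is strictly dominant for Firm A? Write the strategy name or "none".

D vs A: Alpha: 5>4, Beta: 9>1, Gamma: 7>3, Delta: 9>7.
D vs B: Alpha: 5>3, Beta: 9>7, Gamma: 7>6, Delta: 9>8.
D vs C: Alpha: 5>4, Beta: 9>2, Gamma: 7>5, Delta: 9>5.
D vs E: Alpha: 5>4, Beta: 9>5, Gamma: 7>5, Delta: 9>2.
D strictly beats every other strategy against every opponent action, so it is strictly dominant.

D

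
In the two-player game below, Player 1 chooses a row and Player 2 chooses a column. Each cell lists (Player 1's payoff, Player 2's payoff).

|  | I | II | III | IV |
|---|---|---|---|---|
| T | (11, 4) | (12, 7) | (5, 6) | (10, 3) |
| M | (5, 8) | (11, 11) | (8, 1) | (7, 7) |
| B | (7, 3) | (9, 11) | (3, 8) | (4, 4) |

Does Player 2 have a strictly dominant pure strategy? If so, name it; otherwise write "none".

II vs I: T: 7>4, M: 11>8, B: 11>3.
II vs III: T: 7>6, M: 11>1, B: 11>8.
II vs IV: T: 7>3, M: 11>7, B: 11>4.
II strictly beats every other strategy against every opponent action, so it is strictly dominant.

II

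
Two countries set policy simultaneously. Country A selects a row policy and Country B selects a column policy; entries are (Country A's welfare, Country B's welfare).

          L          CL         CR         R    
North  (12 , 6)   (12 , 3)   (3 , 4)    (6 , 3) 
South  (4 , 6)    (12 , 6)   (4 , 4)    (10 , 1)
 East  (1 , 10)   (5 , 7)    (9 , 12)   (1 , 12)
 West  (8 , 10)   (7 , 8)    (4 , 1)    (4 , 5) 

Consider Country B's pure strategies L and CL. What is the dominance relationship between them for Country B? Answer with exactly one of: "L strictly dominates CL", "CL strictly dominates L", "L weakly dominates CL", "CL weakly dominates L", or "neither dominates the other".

Compare L to CL across each opponent action: North: 6>3, South: 6=6, East: 10>7, West: 10>8.
L is at least as good everywhere and strictly better somewhere (tied only at South), so L weakly but not strictly dominates CL.

L weakly dominates CL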